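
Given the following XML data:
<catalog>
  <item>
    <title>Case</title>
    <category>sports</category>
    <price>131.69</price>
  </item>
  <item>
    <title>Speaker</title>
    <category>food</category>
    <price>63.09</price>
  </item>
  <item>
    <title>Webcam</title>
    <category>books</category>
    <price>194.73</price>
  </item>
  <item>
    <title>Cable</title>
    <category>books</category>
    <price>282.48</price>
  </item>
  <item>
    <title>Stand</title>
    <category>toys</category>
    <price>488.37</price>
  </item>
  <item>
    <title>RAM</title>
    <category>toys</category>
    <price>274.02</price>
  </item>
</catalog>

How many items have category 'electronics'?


Scanning <item> elements for <category>electronics</category>:
Count: 0

ANSWER: 0


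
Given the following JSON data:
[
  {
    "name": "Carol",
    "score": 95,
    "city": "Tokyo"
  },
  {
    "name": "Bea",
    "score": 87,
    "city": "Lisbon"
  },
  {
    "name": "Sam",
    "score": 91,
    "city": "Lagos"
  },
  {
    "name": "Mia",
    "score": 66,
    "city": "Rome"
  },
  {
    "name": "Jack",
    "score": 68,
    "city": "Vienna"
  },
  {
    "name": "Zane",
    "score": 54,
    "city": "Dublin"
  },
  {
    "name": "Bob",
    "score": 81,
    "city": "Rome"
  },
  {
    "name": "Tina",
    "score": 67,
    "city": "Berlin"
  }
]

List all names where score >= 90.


Filtering records where score >= 90:
  Carol (score=95) -> YES
  Bea (score=87) -> no
  Sam (score=91) -> YES
  Mia (score=66) -> no
  Jack (score=68) -> no
  Zane (score=54) -> no
  Bob (score=81) -> no
  Tina (score=67) -> no


ANSWER: Carol, Sam


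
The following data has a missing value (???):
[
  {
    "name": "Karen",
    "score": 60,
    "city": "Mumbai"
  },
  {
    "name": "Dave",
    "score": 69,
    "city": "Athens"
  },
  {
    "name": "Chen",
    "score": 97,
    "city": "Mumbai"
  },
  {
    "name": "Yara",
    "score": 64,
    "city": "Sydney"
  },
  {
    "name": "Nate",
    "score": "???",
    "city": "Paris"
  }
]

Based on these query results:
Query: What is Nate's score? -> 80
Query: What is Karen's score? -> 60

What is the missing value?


The missing value is Nate's score
From query: Nate's score = 80

ANSWER: 80


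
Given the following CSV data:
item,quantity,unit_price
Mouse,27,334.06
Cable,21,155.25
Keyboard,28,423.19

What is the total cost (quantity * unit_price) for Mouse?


Row: Mouse
quantity = 27
unit_price = 334.06
total = 27 * 334.06 = 9019.62

ANSWER: 9019.62


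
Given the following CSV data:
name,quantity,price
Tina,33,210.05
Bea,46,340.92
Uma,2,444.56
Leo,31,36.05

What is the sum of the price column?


Values in 'price' column:
  Row 1: 210.05
  Row 2: 340.92
  Row 3: 444.56
  Row 4: 36.05
Sum = 210.05 + 340.92 + 444.56 + 36.05 = 1031.58

ANSWER: 1031.58


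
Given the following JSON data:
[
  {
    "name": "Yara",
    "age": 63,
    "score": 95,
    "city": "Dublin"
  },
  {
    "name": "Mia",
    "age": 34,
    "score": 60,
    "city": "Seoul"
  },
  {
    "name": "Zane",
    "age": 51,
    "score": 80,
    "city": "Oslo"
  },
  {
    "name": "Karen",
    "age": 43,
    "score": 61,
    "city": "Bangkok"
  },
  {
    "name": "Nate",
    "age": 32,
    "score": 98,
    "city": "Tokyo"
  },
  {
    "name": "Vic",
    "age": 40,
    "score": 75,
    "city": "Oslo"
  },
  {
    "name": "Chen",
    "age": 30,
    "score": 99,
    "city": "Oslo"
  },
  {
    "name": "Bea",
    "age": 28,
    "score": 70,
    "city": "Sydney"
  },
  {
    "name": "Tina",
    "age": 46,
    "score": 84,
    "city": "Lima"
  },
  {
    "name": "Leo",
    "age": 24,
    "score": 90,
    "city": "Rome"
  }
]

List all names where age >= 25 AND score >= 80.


Checking both conditions:
  Yara (age=63, score=95) -> YES
  Mia (age=34, score=60) -> no
  Zane (age=51, score=80) -> YES
  Karen (age=43, score=61) -> no
  Nate (age=32, score=98) -> YES
  Vic (age=40, score=75) -> no
  Chen (age=30, score=99) -> YES
  Bea (age=28, score=70) -> no
  Tina (age=46, score=84) -> YES
  Leo (age=24, score=90) -> no


ANSWER: Yara, Zane, Nate, Chen, Tina


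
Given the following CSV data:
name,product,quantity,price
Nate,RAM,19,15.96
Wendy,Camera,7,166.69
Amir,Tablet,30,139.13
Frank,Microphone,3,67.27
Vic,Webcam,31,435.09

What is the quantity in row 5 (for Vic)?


Row 5: Vic
Column 'quantity' = 31

ANSWER: 31


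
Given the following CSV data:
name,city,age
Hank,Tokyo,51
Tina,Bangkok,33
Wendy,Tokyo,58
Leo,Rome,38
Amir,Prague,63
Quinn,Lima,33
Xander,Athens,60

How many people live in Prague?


Scanning city column for 'Prague':
  Row 5: Amir -> MATCH
Total matches: 1

ANSWER: 1


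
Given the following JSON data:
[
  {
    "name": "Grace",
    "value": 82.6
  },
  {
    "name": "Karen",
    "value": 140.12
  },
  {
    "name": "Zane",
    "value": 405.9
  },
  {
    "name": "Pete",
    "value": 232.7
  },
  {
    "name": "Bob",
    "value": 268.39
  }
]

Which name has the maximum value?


Comparing values:
  Grace: 82.6
  Karen: 140.12
  Zane: 405.9
  Pete: 232.7
  Bob: 268.39
Maximum: Zane (405.9)

ANSWER: Zane


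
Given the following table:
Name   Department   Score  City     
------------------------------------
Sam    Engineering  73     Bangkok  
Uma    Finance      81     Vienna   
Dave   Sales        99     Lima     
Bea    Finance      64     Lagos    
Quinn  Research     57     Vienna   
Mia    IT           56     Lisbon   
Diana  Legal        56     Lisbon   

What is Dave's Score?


Row 3: Dave
Score = 99

ANSWER: 99


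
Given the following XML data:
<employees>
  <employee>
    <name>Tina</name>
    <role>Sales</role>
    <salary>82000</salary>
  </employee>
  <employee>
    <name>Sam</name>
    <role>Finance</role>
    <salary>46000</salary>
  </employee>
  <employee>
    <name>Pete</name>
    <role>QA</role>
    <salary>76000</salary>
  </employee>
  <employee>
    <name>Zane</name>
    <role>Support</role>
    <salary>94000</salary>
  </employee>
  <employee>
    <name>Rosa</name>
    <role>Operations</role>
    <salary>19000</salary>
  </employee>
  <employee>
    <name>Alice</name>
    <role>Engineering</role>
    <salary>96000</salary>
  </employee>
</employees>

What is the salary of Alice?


Searching for <employee> with <name>Alice</name>
Found at position 6
<salary>96000</salary>

ANSWER: 96000


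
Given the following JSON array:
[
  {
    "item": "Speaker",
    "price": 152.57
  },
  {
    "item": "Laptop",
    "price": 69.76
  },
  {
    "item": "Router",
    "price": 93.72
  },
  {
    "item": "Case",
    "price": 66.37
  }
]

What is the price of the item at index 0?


Array index 0 -> Speaker
price = 152.57

ANSWER: 152.57


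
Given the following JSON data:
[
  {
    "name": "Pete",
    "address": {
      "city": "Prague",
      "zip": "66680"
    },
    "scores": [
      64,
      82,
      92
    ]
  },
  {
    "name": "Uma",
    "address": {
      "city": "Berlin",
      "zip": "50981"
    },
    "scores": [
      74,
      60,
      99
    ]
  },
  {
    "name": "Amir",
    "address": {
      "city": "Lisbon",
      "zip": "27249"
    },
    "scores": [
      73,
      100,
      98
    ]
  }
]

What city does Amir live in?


Path: records[2].address.city
Value: Lisbon

ANSWER: Lisbon


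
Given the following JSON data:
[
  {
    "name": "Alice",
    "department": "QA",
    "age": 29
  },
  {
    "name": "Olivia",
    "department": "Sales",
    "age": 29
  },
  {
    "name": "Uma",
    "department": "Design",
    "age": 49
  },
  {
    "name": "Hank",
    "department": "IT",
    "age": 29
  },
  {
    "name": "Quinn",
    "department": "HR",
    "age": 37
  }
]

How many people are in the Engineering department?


Scanning records for department = Engineering
  No matches found
Count: 0

ANSWER: 0


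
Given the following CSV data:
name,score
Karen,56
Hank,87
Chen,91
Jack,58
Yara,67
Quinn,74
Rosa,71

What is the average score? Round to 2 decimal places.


Scores: 56, 87, 91, 58, 67, 74, 71
Sum = 504
Count = 7
Average = 504 / 7 = 72.00

ANSWER: 72.00


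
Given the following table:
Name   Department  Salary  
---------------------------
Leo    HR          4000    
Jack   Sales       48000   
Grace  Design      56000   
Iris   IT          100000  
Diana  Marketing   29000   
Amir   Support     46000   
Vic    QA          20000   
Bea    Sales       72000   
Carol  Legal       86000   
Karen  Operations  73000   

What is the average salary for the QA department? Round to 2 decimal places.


QA department members:
  Vic: 20000
Sum = 20000
Count = 1
Average = 20000 / 1 = 20000.00

ANSWER: 20000.00


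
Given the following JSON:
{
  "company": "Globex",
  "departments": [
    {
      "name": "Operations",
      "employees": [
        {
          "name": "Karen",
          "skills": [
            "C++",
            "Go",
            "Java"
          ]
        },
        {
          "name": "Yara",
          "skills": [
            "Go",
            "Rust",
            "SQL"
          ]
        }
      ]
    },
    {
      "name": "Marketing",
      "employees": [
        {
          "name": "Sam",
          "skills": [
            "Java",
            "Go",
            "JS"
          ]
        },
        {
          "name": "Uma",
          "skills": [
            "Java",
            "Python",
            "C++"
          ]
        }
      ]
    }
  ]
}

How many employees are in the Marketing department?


Path: departments[1].employees
Count: 2

ANSWER: 2


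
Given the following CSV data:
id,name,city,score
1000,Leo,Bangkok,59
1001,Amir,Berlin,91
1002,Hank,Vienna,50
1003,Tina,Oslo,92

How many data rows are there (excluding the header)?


Counting rows (excluding header):
Header: id,name,city,score
Data rows: 4

ANSWER: 4


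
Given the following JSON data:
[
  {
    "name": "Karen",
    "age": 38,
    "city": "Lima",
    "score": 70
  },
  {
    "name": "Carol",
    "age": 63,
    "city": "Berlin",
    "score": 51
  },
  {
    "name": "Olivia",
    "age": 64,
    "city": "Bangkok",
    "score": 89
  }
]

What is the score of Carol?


Looking up record where name = Carol
Record index: 1
Field 'score' = 51

ANSWER: 51


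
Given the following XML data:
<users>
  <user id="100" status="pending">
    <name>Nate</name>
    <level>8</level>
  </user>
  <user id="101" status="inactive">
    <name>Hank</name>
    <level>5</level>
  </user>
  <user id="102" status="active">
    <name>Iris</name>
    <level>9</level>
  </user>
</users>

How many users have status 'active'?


Counting users with status='active':
  Iris (id=102) -> MATCH
Count: 1

ANSWER: 1


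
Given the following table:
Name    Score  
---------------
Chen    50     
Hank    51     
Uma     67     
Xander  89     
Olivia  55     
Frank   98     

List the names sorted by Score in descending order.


Sorting by Score (descending):
  Frank: 98
  Xander: 89
  Uma: 67
  Olivia: 55
  Hank: 51
  Chen: 50


ANSWER: Frank, Xander, Uma, Olivia, Hank, Chen


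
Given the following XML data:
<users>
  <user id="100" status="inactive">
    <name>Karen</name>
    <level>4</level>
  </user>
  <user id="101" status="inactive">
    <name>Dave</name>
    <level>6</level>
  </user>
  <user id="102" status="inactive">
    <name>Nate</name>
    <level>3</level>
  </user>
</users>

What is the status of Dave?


Finding user with name = Dave
user id="101" status="inactive"

ANSWER: inactive


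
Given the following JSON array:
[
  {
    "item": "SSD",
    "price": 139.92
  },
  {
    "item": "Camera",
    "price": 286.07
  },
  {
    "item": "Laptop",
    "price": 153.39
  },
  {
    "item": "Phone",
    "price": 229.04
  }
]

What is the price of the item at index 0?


Array index 0 -> SSD
price = 139.92

ANSWER: 139.92


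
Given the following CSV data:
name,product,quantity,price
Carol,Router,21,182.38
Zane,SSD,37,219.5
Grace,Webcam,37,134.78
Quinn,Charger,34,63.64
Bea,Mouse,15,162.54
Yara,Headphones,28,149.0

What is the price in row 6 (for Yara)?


Row 6: Yara
Column 'price' = 149.0

ANSWER: 149.0


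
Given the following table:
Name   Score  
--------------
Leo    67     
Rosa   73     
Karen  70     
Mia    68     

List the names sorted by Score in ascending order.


Sorting by Score (ascending):
  Leo: 67
  Mia: 68
  Karen: 70
  Rosa: 73


ANSWER: Leo, Mia, Karen, Rosa


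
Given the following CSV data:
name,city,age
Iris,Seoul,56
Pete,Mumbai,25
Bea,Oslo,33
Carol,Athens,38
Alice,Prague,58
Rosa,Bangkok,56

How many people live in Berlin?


Scanning city column for 'Berlin':
Total matches: 0

ANSWER: 0


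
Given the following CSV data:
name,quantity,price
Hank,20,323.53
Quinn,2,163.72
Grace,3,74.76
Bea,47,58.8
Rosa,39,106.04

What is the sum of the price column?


Values in 'price' column:
  Row 1: 323.53
  Row 2: 163.72
  Row 3: 74.76
  Row 4: 58.8
  Row 5: 106.04
Sum = 323.53 + 163.72 + 74.76 + 58.8 + 106.04 = 726.85

ANSWER: 726.85


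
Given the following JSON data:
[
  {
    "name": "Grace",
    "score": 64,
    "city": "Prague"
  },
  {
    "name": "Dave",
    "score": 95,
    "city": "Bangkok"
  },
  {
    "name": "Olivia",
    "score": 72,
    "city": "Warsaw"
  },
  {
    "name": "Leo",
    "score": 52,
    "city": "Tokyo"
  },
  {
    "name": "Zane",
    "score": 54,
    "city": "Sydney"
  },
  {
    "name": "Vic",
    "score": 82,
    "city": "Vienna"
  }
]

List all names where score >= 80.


Filtering records where score >= 80:
  Grace (score=64) -> no
  Dave (score=95) -> YES
  Olivia (score=72) -> no
  Leo (score=52) -> no
  Zane (score=54) -> no
  Vic (score=82) -> YES


ANSWER: Dave, Vic


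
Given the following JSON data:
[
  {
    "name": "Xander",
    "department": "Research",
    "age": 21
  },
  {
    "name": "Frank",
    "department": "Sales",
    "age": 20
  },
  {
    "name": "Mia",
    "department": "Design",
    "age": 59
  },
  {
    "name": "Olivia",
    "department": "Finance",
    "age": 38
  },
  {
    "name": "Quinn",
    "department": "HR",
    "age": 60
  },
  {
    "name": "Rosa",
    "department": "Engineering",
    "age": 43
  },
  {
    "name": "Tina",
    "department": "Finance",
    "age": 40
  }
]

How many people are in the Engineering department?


Scanning records for department = Engineering
  Record 5: Rosa
Count: 1

ANSWER: 1


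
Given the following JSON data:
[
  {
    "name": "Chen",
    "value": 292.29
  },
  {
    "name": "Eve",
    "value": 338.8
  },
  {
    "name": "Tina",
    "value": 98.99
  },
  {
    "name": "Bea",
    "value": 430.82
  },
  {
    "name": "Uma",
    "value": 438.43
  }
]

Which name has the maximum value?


Comparing values:
  Chen: 292.29
  Eve: 338.8
  Tina: 98.99
  Bea: 430.82
  Uma: 438.43
Maximum: Uma (438.43)

ANSWER: Uma


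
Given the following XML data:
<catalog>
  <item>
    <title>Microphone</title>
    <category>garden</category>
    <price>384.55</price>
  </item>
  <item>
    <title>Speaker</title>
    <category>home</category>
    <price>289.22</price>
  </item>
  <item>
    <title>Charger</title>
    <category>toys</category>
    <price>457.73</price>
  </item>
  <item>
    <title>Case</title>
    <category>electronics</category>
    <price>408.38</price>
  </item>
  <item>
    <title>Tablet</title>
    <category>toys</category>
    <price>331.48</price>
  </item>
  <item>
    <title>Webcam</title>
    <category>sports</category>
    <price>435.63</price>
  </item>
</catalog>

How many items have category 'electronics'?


Scanning <item> elements for <category>electronics</category>:
  Item 4: Case -> MATCH
Count: 1

ANSWER: 1


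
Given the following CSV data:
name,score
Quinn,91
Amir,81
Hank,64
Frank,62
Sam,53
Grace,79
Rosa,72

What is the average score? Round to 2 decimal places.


Scores: 91, 81, 64, 62, 53, 79, 72
Sum = 502
Count = 7
Average = 502 / 7 = 71.71

ANSWER: 71.71


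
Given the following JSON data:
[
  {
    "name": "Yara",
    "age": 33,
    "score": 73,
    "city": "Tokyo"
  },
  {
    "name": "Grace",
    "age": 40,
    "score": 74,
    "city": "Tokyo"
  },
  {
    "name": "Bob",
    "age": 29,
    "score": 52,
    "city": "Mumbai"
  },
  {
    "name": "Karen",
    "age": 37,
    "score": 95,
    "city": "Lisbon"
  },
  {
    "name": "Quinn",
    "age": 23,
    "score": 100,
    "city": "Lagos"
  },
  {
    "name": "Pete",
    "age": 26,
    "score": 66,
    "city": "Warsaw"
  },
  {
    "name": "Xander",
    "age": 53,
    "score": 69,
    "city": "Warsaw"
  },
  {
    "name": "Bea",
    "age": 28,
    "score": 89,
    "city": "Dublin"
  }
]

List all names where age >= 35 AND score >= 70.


Checking both conditions:
  Yara (age=33, score=73) -> no
  Grace (age=40, score=74) -> YES
  Bob (age=29, score=52) -> no
  Karen (age=37, score=95) -> YES
  Quinn (age=23, score=100) -> no
  Pete (age=26, score=66) -> no
  Xander (age=53, score=69) -> no
  Bea (age=28, score=89) -> no


ANSWER: Grace, Karen


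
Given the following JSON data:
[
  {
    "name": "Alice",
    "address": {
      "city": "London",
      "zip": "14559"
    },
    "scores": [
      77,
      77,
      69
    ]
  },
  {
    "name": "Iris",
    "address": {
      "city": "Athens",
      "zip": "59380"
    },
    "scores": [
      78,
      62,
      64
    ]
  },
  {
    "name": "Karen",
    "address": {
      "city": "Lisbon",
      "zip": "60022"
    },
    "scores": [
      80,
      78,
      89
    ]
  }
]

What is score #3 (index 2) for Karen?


Path: records[2].scores[2]
Value: 89

ANSWER: 89


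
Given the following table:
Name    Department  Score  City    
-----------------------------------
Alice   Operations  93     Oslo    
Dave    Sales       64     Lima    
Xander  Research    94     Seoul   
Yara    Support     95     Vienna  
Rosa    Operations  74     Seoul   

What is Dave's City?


Row 2: Dave
City = Lima

ANSWER: Lima


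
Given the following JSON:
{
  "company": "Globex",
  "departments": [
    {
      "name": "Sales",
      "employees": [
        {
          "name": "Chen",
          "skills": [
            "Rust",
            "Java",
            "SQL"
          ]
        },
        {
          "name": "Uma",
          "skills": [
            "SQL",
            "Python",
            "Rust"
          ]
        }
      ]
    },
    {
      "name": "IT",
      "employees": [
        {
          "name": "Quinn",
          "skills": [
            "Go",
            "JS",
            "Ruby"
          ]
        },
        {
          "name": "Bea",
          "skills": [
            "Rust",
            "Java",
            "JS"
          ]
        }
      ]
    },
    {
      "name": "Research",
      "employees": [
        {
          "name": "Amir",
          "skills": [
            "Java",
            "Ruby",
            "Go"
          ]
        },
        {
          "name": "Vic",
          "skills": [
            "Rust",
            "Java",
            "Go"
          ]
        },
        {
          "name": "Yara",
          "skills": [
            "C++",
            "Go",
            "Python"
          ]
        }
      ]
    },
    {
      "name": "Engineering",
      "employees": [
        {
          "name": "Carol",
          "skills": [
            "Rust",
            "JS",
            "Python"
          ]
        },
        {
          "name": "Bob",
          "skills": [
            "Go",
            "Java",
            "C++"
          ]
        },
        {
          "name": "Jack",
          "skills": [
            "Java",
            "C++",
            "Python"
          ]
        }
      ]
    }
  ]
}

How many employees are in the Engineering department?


Path: departments[3].employees
Count: 3

ANSWER: 3


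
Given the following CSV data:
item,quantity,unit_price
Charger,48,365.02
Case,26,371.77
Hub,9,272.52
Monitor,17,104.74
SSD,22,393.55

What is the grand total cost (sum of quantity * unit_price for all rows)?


Computing row totals:
  Charger: 48 * 365.02 = 17520.96
  Case: 26 * 371.77 = 9666.02
  Hub: 9 * 272.52 = 2452.68
  Monitor: 17 * 104.74 = 1780.58
  SSD: 22 * 393.55 = 8658.1
Grand total = 17520.96 + 9666.02 + 2452.68 + 1780.58 + 8658.1 = 40078.34

ANSWER: 40078.34


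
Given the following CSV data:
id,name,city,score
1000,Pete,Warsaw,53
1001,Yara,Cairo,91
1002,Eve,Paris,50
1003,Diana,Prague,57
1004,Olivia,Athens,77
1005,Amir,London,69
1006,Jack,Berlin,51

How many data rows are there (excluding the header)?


Counting rows (excluding header):
Header: id,name,city,score
Data rows: 7

ANSWER: 7


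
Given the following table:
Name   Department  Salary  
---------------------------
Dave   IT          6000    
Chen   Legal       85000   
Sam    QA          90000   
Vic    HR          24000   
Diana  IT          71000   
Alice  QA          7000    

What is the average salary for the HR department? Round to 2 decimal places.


HR department members:
  Vic: 24000
Sum = 24000
Count = 1
Average = 24000 / 1 = 24000.00

ANSWER: 24000.00


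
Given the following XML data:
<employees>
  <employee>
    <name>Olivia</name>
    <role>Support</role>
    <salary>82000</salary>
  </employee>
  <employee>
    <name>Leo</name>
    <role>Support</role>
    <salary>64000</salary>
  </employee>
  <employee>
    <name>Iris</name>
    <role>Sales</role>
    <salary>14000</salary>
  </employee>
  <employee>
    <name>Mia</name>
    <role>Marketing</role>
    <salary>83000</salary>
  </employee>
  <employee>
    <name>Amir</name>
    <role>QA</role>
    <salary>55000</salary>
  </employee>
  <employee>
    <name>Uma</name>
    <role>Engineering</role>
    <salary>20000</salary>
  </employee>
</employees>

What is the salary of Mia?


Searching for <employee> with <name>Mia</name>
Found at position 4
<salary>83000</salary>

ANSWER: 83000


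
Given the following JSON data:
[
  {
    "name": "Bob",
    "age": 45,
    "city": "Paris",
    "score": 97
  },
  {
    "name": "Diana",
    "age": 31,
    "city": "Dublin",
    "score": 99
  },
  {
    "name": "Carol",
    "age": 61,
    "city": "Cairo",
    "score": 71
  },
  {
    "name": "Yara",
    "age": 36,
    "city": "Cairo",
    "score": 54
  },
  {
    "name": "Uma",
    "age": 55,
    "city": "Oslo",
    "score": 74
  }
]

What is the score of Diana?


Looking up record where name = Diana
Record index: 1
Field 'score' = 99

ANSWER: 99


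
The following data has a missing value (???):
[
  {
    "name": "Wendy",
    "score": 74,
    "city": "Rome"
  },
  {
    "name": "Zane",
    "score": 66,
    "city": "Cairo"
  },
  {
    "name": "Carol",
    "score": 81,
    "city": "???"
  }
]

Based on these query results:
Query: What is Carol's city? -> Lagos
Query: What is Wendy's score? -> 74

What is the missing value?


The missing value is Carol's city
From query: Carol's city = Lagos

ANSWER: Lagos


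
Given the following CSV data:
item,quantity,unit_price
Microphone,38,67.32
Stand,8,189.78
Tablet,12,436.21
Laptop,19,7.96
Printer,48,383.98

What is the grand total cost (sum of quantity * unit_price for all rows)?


Computing row totals:
  Microphone: 38 * 67.32 = 2558.16
  Stand: 8 * 189.78 = 1518.24
  Tablet: 12 * 436.21 = 5234.52
  Laptop: 19 * 7.96 = 151.24
  Printer: 48 * 383.98 = 18431.04
Grand total = 2558.16 + 1518.24 + 5234.52 + 151.24 + 18431.04 = 27893.2

ANSWER: 27893.2


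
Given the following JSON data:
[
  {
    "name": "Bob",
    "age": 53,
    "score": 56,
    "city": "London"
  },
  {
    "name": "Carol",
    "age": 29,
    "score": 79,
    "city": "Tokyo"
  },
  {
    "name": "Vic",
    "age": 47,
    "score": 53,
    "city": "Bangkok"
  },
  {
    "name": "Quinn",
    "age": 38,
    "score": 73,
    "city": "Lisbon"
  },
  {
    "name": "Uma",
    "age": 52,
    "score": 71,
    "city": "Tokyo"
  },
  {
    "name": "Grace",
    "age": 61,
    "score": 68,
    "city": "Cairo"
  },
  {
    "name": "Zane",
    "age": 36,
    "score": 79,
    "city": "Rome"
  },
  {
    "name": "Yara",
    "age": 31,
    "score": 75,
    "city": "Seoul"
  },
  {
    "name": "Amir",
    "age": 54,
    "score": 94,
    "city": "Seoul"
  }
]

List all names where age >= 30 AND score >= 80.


Checking both conditions:
  Bob (age=53, score=56) -> no
  Carol (age=29, score=79) -> no
  Vic (age=47, score=53) -> no
  Quinn (age=38, score=73) -> no
  Uma (age=52, score=71) -> no
  Grace (age=61, score=68) -> no
  Zane (age=36, score=79) -> no
  Yara (age=31, score=75) -> no
  Amir (age=54, score=94) -> YES


ANSWER: Amir


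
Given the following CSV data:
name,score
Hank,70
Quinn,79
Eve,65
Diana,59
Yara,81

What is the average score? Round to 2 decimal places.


Scores: 70, 79, 65, 59, 81
Sum = 354
Count = 5
Average = 354 / 5 = 70.80

ANSWER: 70.80


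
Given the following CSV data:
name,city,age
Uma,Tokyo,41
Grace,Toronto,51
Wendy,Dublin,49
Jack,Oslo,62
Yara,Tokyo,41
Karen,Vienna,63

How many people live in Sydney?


Scanning city column for 'Sydney':
Total matches: 0

ANSWER: 0


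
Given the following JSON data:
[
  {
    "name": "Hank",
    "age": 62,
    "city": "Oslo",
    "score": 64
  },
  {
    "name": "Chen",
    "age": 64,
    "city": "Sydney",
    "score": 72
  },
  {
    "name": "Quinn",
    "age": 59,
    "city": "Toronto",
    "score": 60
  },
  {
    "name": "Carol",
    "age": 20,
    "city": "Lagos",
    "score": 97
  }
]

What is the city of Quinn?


Looking up record where name = Quinn
Record index: 2
Field 'city' = Toronto

ANSWER: Toronto


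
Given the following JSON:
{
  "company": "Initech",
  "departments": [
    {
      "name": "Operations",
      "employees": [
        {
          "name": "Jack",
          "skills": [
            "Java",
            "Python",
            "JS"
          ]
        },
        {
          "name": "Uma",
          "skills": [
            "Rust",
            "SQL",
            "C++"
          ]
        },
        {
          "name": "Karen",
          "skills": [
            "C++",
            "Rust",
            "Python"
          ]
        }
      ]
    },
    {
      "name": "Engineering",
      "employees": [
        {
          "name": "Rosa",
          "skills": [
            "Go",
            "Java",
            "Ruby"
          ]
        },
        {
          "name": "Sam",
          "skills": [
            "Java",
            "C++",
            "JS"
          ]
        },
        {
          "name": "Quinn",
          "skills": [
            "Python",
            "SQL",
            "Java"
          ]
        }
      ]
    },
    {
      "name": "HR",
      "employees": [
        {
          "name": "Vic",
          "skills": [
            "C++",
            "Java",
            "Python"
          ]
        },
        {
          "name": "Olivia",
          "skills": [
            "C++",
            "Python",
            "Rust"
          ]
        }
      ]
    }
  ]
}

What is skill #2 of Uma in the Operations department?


Path: departments[0].employees[1].skills[1]
Value: SQL

ANSWER: SQL


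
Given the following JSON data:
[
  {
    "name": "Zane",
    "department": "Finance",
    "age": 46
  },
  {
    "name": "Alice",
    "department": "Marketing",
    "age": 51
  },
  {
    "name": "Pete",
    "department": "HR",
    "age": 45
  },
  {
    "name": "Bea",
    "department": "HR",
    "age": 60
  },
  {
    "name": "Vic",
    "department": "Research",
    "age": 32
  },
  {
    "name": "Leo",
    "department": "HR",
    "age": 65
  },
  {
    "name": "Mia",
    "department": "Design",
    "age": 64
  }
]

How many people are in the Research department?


Scanning records for department = Research
  Record 4: Vic
Count: 1

ANSWER: 1


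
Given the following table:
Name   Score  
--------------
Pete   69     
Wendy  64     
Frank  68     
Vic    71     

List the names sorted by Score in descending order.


Sorting by Score (descending):
  Vic: 71
  Pete: 69
  Frank: 68
  Wendy: 64


ANSWER: Vic, Pete, Frank, Wendy


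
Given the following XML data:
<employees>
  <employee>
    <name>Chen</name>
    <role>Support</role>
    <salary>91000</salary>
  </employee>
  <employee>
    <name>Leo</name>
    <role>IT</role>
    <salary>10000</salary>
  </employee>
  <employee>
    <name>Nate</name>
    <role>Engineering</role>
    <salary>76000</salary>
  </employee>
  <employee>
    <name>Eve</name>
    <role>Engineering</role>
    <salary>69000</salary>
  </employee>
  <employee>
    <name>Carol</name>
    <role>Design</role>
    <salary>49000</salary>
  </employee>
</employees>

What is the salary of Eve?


Searching for <employee> with <name>Eve</name>
Found at position 4
<salary>69000</salary>

ANSWER: 69000


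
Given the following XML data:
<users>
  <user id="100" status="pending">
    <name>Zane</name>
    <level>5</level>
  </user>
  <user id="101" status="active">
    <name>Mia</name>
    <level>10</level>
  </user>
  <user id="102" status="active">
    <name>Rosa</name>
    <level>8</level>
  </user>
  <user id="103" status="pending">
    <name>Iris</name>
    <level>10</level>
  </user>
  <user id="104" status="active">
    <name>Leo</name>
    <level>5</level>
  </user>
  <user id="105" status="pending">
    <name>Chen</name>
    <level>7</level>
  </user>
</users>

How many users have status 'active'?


Counting users with status='active':
  Mia (id=101) -> MATCH
  Rosa (id=102) -> MATCH
  Leo (id=104) -> MATCH
Count: 3

ANSWER: 3


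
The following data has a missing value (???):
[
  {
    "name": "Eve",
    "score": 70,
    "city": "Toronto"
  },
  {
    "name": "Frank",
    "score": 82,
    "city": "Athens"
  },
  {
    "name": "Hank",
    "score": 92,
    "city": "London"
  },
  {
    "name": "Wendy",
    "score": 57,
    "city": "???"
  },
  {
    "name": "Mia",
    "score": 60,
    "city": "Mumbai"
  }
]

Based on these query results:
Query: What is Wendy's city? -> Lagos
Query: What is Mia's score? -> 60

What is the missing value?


The missing value is Wendy's city
From query: Wendy's city = Lagos

ANSWER: Lagos


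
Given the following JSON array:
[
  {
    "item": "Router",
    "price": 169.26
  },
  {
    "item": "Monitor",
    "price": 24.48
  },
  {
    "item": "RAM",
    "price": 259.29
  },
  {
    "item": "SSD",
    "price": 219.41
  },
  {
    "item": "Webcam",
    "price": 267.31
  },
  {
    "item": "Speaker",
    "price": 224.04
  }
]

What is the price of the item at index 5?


Array index 5 -> Speaker
price = 224.04

ANSWER: 224.04


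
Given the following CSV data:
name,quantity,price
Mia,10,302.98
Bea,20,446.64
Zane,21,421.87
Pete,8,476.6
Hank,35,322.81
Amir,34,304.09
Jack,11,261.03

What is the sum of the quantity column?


Values in 'quantity' column:
  Row 1: 10
  Row 2: 20
  Row 3: 21
  Row 4: 8
  Row 5: 35
  Row 6: 34
  Row 7: 11
Sum = 10 + 20 + 21 + 8 + 35 + 34 + 11 = 139

ANSWER: 139


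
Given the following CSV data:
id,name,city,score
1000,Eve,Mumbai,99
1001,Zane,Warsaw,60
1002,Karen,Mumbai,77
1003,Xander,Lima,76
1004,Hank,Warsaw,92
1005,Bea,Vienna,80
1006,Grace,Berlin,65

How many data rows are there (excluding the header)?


Counting rows (excluding header):
Header: id,name,city,score
Data rows: 7

ANSWER: 7


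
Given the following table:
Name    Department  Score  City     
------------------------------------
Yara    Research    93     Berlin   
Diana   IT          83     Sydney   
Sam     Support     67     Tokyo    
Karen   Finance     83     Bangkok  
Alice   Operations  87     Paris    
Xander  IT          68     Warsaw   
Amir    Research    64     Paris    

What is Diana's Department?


Row 2: Diana
Department = IT

ANSWER: IT


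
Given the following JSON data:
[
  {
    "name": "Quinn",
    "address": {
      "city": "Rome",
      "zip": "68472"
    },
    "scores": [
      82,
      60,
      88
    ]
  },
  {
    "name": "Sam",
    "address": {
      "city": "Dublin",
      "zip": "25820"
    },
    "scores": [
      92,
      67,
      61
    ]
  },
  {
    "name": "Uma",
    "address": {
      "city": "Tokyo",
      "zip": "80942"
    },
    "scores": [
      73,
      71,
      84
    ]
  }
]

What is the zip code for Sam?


Path: records[1].address.zip
Value: 25820

ANSWER: 25820


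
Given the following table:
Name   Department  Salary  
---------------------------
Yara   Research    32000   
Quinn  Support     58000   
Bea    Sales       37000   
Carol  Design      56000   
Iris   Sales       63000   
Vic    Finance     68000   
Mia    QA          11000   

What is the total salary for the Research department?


Research department members:
  Yara: 32000
Total = 32000 = 32000

ANSWER: 32000


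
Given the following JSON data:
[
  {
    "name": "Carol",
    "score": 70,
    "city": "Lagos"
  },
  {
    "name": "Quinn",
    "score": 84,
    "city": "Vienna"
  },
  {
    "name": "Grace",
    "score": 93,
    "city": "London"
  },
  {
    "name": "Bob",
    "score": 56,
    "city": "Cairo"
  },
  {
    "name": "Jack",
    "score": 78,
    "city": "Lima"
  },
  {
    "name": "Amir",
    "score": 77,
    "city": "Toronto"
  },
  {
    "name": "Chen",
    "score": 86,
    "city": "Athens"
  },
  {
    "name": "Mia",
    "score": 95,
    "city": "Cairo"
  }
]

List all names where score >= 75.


Filtering records where score >= 75:
  Carol (score=70) -> no
  Quinn (score=84) -> YES
  Grace (score=93) -> YES
  Bob (score=56) -> no
  Jack (score=78) -> YES
  Amir (score=77) -> YES
  Chen (score=86) -> YES
  Mia (score=95) -> YES


ANSWER: Quinn, Grace, Jack, Amir, Chen, Mia


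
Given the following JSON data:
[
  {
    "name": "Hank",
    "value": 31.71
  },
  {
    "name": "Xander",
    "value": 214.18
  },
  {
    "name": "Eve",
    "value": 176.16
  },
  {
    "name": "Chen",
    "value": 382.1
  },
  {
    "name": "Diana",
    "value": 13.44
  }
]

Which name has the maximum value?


Comparing values:
  Hank: 31.71
  Xander: 214.18
  Eve: 176.16
  Chen: 382.1
  Diana: 13.44
Maximum: Chen (382.1)

ANSWER: Chen


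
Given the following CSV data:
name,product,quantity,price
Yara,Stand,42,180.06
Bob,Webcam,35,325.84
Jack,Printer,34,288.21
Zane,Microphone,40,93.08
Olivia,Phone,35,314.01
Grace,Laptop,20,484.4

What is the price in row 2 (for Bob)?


Row 2: Bob
Column 'price' = 325.84

ANSWER: 325.84


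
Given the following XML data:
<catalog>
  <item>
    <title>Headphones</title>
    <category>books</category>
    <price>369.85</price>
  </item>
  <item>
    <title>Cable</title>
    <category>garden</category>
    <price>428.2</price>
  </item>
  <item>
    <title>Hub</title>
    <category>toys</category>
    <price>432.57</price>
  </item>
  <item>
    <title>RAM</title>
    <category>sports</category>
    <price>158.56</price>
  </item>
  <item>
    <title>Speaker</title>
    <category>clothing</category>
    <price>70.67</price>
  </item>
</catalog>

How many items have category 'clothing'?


Scanning <item> elements for <category>clothing</category>:
  Item 5: Speaker -> MATCH
Count: 1

ANSWER: 1


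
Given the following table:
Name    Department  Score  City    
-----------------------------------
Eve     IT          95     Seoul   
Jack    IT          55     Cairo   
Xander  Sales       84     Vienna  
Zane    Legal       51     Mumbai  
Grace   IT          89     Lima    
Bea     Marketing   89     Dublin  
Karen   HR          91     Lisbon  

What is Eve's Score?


Row 1: Eve
Score = 95

ANSWER: 95


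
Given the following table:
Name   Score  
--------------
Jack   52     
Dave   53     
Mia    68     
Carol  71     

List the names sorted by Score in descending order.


Sorting by Score (descending):
  Carol: 71
  Mia: 68
  Dave: 53
  Jack: 52


ANSWER: Carol, Mia, Dave, Jack


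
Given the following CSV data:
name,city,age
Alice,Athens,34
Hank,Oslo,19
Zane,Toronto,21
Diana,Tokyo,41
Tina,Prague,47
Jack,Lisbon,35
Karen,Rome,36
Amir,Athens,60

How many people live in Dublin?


Scanning city column for 'Dublin':
Total matches: 0

ANSWER: 0


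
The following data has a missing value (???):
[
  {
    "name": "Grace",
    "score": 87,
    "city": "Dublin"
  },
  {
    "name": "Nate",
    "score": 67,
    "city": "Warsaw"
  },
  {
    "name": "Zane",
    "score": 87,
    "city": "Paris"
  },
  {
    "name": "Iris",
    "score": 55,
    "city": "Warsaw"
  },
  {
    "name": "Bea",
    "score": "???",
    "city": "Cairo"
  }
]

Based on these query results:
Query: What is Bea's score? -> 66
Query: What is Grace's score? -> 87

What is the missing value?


The missing value is Bea's score
From query: Bea's score = 66

ANSWER: 66


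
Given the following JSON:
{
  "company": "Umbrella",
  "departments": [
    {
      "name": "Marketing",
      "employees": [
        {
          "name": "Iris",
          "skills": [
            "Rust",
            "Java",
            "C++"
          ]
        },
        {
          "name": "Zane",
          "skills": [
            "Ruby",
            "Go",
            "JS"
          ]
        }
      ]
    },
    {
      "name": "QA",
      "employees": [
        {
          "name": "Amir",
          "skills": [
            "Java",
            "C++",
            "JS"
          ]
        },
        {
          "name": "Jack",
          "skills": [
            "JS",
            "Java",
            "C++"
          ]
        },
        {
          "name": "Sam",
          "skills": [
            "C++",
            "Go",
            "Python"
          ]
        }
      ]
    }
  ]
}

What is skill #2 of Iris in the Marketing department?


Path: departments[0].employees[0].skills[1]
Value: Java

ANSWER: Java


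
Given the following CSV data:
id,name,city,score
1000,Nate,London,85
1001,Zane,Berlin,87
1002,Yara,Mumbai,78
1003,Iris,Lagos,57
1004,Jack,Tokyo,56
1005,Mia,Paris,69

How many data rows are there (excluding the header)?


Counting rows (excluding header):
Header: id,name,city,score
Data rows: 6

ANSWER: 6


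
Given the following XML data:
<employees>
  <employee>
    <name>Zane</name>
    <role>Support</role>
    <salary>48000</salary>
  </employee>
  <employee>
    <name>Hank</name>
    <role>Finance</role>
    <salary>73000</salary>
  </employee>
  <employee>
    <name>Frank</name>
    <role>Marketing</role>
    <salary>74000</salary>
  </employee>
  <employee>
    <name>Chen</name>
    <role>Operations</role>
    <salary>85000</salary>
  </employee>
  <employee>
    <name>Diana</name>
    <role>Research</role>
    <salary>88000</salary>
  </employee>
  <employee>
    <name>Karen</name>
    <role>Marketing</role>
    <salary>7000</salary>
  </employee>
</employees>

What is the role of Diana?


Searching for <employee> with <name>Diana</name>
Found at position 5
<role>Research</role>

ANSWER: Research


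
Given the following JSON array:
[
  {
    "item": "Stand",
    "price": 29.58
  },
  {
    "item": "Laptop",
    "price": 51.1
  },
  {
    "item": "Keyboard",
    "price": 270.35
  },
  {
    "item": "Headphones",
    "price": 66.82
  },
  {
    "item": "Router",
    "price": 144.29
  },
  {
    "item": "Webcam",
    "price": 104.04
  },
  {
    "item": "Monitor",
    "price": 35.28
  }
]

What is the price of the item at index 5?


Array index 5 -> Webcam
price = 104.04

ANSWER: 104.04


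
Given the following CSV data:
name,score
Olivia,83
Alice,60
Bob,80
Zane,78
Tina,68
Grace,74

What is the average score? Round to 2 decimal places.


Scores: 83, 60, 80, 78, 68, 74
Sum = 443
Count = 6
Average = 443 / 6 = 73.83

ANSWER: 73.83


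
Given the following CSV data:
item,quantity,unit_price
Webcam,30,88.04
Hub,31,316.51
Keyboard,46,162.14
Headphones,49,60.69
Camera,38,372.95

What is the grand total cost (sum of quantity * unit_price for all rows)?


Computing row totals:
  Webcam: 30 * 88.04 = 2641.2
  Hub: 31 * 316.51 = 9811.81
  Keyboard: 46 * 162.14 = 7458.44
  Headphones: 49 * 60.69 = 2973.81
  Camera: 38 * 372.95 = 14172.1
Grand total = 2641.2 + 9811.81 + 7458.44 + 2973.81 + 14172.1 = 37057.36

ANSWER: 37057.36


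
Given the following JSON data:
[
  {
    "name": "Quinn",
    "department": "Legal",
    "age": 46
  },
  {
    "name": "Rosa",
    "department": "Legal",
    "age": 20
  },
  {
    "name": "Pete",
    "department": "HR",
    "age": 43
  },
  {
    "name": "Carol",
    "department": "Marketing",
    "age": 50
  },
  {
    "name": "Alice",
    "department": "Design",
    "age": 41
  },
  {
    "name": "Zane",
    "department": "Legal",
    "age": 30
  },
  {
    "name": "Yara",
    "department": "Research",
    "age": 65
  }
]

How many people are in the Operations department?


Scanning records for department = Operations
  No matches found
Count: 0

ANSWER: 0
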